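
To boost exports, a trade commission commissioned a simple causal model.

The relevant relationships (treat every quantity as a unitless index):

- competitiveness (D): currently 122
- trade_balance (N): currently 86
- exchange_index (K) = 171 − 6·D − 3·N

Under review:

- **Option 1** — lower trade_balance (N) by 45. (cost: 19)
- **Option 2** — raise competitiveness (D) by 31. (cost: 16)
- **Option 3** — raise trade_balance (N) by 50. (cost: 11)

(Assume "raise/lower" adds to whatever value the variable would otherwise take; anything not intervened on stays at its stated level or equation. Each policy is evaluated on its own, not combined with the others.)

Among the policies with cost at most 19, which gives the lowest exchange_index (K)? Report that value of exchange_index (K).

Option 1 (N − 45):
  D = 122
  N = 86 − 45 = 41
  K = 171 − 6·122 − 3·41 = -684
Option 2 (D + 31):
  D = 122 + 31 = 153
  N = 86
  K = 171 − 6·153 − 3·86 = -1005
Option 3 (N + 50):
  D = 122
  N = 86 + 50 = 136
  K = 171 − 6·122 − 3·136 = -969
Comparing — Option 1: K=-684, Option 2: K=-1005, Option 3: K=-969. Lowest is -1005 (Option 2).

-1005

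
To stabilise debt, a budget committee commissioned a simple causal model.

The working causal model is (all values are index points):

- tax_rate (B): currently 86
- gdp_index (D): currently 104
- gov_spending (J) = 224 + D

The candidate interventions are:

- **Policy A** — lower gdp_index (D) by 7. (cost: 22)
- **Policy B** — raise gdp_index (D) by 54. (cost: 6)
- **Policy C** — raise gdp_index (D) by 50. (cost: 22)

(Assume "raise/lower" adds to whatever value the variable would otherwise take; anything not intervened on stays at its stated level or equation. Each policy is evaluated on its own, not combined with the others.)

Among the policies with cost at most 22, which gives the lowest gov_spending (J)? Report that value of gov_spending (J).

Policy A (D − 7):
  D = 104 − 7 = 97
  J = 224 + 97 = 321
Policy B (D + 54):
  D = 104 + 54 = 158
  J = 224 + 158 = 382
Policy C (D + 50):
  D = 104 + 50 = 154
  J = 224 + 154 = 378
Comparing — Policy A: J=321, Policy B: J=382, Policy C: J=378. Lowest is 321 (Policy A).

321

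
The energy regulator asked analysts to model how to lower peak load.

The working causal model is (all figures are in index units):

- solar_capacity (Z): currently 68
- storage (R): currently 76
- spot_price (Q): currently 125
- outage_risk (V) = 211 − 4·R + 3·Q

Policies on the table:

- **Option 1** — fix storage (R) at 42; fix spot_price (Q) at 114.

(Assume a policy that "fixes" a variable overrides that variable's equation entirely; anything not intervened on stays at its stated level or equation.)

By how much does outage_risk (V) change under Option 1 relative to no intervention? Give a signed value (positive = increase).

Baseline:
  R = 76
  Q = 125
  V = 211 − 4·76 + 3·125 = 282
Option 1 (R := 42, Q := 114):
  R = 42
  Q = 114
  V = 211 − 4·42 + 3·114 = 385
Change in V: 385 − 282 = 103

103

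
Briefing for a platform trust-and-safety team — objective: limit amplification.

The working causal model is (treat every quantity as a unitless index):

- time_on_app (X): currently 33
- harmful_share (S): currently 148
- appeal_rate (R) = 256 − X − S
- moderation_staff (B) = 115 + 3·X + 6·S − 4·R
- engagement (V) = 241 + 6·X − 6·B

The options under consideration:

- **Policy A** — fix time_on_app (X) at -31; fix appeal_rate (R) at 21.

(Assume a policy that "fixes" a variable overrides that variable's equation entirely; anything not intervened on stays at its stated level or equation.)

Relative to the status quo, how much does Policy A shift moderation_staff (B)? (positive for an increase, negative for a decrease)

24

Baseline:
  X = 33
  S = 148
  R = 256 − 33 − 148 = 75
  B = 115 + 3·33 + 6·148 − 4·75 = 802
Policy A (X := -31, R := 21):
  X = -31
  S = 148
  R = 21
  B = 115 + 3·(-31) + 6·148 − 4·21 = 826
Change in B: 826 − 802 = 24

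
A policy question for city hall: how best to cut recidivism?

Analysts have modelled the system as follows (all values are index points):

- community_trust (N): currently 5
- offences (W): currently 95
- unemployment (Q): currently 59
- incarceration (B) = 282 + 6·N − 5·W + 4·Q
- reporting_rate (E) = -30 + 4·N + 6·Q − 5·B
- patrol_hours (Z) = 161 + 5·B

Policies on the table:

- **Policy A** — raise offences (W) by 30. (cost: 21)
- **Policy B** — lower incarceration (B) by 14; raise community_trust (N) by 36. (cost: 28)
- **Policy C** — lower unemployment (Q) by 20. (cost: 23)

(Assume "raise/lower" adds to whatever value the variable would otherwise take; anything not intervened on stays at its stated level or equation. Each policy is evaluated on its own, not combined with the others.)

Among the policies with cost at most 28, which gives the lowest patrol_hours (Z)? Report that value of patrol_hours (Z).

Policy A (W + 30):
  N = 5
  W = 95 + 30 = 125
  Q = 59
  B = 282 + 6·5 − 5·125 + 4·59 = -77
  Z = 161 + 5·(-77) = -224
Policy B (B − 14, N + 36):
  N = 5 + 36 = 41
  W = 95
  Q = 59
  B = 282 + 6·41 − 5·95 + 4·59 (−14 from intervention) = 275
  Z = 161 + 5·275 = 1536
Policy C (Q − 20):
  N = 5
  W = 95
  Q = 59 − 20 = 39
  B = 282 + 6·5 − 5·95 + 4·39 = -7
  Z = 161 + 5·(-7) = 126
Comparing — Policy A: Z=-224, Policy B: Z=1536, Policy C: Z=126. Lowest is -224 (Policy A).

-224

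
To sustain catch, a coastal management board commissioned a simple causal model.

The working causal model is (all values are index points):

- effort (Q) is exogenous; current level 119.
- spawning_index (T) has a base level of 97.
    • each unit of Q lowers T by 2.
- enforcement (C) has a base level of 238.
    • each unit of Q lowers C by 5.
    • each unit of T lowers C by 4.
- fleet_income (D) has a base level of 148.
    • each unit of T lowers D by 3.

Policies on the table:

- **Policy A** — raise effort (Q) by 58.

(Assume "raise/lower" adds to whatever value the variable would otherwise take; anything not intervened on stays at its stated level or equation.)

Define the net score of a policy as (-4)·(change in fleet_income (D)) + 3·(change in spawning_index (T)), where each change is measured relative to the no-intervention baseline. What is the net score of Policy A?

-1740

Baseline:
  Q = 119
  T = 97 − 2·119 = -141
  D = 148 − 3·(-141) = 571
Policy A (Q + 58):
  Q = 119 + 58 = 177
  T = 97 − 2·177 = -257
  D = 148 − 3·(-257) = 919
ΔD = 919 − 571 = 348; ΔT = -257 − (-141) = -116
Score = (-4)·348 + 3·(-116) = -1740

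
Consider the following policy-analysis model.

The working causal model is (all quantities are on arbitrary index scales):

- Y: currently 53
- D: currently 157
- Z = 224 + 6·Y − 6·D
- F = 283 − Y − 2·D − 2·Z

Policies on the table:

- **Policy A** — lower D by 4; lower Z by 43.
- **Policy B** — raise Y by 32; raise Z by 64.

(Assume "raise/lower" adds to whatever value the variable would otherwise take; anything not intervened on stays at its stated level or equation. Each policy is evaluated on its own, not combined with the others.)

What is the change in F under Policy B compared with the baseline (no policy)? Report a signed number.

-544

Baseline:
  Y = 53
  D = 157
  Z = 224 + 6·53 − 6·157 = -400
  F = 283 − 53 − 2·157 − 2·(-400) = 716
Policy B (Y + 32, Z + 64):
  Y = 53 + 32 = 85
  D = 157
  Z = 224 + 6·85 − 6·157 (+64 from intervention) = -144
  F = 283 − 85 − 2·157 − 2·(-144) = 172
Change in F: 172 − 716 = -544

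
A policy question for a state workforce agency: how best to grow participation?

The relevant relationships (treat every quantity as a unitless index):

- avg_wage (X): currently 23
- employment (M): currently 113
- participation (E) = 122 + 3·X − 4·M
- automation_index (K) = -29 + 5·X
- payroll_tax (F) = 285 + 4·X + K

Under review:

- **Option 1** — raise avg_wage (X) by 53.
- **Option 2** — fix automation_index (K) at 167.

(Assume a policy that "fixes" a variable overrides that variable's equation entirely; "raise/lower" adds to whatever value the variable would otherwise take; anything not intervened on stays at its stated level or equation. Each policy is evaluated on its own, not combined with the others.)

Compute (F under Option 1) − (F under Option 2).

396

Option 1 (X + 53):
  X = 23 + 53 = 76
  K = -29 + 5·76 = 351
  F = 285 + 4·76 + 351 = 940
Option 2 (K := 167):
  X = 23
  K = 167
  F = 285 + 4·23 + 167 = 544
F: 940 − 544 = 396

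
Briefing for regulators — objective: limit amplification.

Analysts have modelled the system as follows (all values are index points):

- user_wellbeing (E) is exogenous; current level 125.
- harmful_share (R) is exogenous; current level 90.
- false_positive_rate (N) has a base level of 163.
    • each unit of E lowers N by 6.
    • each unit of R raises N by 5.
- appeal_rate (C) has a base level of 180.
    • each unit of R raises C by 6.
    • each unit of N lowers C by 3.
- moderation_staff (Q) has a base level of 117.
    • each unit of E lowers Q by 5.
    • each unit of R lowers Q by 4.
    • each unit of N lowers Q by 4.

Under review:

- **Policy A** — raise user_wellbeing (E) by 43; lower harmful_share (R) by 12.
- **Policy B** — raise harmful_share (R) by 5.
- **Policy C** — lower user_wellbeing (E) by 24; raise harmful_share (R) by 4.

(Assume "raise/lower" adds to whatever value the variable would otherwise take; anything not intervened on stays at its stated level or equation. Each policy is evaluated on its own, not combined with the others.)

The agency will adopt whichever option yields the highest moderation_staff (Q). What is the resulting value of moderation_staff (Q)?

Policy A (E + 43, R − 12):
  E = 125 + 43 = 168
  R = 90 − 12 = 78
  N = 163 − 6·168 + 5·78 = -455
  Q = 117 − 5·168 − 4·78 − 4·(-455) = 785
Policy B (R + 5):
  E = 125
  R = 90 + 5 = 95
  N = 163 − 6·125 + 5·95 = -112
  Q = 117 − 5·125 − 4·95 − 4·(-112) = -440
Policy C (E − 24, R + 4):
  E = 125 − 24 = 101
  R = 90 + 4 = 94
  N = 163 − 6·101 + 5·94 = 27
  Q = 117 − 5·101 − 4·94 − 4·27 = -872
Comparing — Policy A: Q=785, Policy B: Q=-440, Policy C: Q=-872. Highest is 785 (Policy A).

785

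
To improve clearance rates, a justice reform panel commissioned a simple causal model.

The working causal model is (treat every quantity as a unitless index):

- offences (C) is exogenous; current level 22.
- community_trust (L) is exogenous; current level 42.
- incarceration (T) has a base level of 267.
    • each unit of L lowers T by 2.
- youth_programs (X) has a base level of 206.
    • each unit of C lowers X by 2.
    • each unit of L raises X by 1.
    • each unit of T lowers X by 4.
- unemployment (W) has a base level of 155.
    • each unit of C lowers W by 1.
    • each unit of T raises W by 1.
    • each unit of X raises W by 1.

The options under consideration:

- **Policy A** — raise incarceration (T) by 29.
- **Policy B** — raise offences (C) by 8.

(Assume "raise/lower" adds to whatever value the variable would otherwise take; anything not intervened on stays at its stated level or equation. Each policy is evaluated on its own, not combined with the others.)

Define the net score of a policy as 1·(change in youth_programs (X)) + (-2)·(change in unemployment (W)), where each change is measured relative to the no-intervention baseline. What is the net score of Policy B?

32

Baseline:
  C = 22
  L = 42
  T = 267 − 2·42 = 183
  X = 206 − 2·22 + 42 − 4·183 = -528
  W = 155 − 22 + 183 + (-528) = -212
Policy B (C + 8):
  C = 22 + 8 = 30
  L = 42
  T = 267 − 2·42 = 183
  X = 206 − 2·30 + 42 − 4·183 = -544
  W = 155 − 30 + 183 + (-544) = -236
ΔX = -544 − (-528) = -16; ΔW = -236 − (-212) = -24
Score = 1·(-16) + (-2)·(-24) = 32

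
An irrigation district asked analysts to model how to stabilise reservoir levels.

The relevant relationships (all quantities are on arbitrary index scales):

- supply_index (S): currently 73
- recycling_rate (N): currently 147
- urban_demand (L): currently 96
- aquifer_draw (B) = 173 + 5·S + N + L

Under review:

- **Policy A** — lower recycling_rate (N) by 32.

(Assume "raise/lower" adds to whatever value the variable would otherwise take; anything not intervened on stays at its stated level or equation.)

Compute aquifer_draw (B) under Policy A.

Policy A (N − 32):
  S = 73
  N = 147 − 32 = 115
  L = 96
  B = 173 + 5·73 + 115 + 96 = 749

749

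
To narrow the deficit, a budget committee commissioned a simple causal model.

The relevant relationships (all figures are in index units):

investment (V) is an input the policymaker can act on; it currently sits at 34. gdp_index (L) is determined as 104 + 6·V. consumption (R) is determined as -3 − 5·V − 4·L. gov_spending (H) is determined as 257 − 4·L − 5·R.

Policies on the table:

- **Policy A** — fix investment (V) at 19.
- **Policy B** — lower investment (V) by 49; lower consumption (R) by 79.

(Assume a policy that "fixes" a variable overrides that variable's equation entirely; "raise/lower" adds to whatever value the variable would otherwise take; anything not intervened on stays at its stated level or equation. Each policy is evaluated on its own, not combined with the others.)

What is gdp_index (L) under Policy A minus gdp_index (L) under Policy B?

Policy A (V := 19):
  V = 19
  L = 104 + 6·19 = 218
Policy B (V − 49, R − 79):
  V = 34 − 49 = -15
  L = 104 + 6·(-15) = 14
L: 218 − 14 = 204

204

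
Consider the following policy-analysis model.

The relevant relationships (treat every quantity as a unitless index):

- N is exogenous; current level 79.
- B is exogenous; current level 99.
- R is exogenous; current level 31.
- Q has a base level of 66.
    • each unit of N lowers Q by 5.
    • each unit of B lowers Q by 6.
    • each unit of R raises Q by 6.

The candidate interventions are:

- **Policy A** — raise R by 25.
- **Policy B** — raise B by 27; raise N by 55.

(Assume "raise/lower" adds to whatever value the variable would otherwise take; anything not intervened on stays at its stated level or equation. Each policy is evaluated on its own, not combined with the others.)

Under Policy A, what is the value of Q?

-587

Policy A (R + 25):
  N = 79
  B = 99
  R = 31 + 25 = 56
  Q = 66 − 5·79 − 6·99 + 6·56 = -587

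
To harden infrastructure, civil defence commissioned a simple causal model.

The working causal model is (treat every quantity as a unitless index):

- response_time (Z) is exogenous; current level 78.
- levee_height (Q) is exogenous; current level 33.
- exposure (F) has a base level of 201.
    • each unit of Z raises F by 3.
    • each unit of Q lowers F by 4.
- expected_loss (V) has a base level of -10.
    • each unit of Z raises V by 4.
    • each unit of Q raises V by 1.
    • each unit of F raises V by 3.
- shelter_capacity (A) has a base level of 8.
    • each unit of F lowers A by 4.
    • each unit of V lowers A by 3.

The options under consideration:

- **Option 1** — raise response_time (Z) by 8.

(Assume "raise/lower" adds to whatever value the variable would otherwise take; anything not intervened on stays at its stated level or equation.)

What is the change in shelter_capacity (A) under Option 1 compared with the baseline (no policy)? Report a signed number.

Baseline:
  Z = 78
  Q = 33
  F = 201 + 3·78 − 4·33 = 303
  V = -10 + 4·78 + 33 + 3·303 = 1244
  A = 8 − 4·303 − 3·1244 = -4936
Option 1 (Z + 8):
  Z = 78 + 8 = 86
  Q = 33
  F = 201 + 3·86 − 4·33 = 327
  V = -10 + 4·86 + 33 + 3·327 = 1348
  A = 8 − 4·327 − 3·1348 = -5344
Change in A: -5344 − (-4936) = -408

-408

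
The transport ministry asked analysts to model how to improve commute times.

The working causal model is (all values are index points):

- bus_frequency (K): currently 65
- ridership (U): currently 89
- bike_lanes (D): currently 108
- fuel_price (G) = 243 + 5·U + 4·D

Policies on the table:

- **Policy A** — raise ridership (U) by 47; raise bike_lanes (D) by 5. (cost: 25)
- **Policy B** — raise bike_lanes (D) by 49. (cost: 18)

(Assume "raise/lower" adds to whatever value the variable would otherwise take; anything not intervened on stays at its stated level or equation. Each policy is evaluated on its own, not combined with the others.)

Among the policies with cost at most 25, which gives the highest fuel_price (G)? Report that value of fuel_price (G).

Policy A (U + 47, D + 5):
  U = 89 + 47 = 136
  D = 108 + 5 = 113
  G = 243 + 5·136 + 4·113 = 1375
Policy B (D + 49):
  U = 89
  D = 108 + 49 = 157
  G = 243 + 5·89 + 4·157 = 1316
Comparing — Policy A: G=1375, Policy B: G=1316. Highest is 1375 (Policy A).

1375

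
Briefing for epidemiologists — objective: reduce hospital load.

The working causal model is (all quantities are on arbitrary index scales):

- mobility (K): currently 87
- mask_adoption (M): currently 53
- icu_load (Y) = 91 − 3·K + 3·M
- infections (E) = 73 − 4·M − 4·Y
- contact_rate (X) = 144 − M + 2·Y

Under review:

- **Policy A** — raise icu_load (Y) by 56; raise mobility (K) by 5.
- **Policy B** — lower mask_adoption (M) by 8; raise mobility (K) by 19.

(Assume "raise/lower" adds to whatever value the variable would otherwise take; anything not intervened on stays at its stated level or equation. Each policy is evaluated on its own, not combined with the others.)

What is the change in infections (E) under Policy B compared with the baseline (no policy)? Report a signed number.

356

Baseline:
  K = 87
  M = 53
  Y = 91 − 3·87 + 3·53 = -11
  E = 73 − 4·53 − 4·(-11) = -95
Policy B (M − 8, K + 19):
  K = 87 + 19 = 106
  M = 53 − 8 = 45
  Y = 91 − 3·106 + 3·45 = -92
  E = 73 − 4·45 − 4·(-92) = 261
Change in E: 261 − (-95) = 356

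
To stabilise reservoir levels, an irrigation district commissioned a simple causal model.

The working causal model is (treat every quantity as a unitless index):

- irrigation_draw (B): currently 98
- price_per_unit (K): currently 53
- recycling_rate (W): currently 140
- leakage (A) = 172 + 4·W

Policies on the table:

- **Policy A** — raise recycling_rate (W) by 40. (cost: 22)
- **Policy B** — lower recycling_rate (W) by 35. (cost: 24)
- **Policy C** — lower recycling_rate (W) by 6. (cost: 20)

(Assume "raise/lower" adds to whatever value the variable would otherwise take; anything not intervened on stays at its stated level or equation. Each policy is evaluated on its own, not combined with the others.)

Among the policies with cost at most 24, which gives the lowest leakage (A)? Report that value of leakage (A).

Policy A (W + 40):
  W = 140 + 40 = 180
  A = 172 + 4·180 = 892
Policy B (W − 35):
  W = 140 − 35 = 105
  A = 172 + 4·105 = 592
Policy C (W − 6):
  W = 140 − 6 = 134
  A = 172 + 4·134 = 708
Comparing — Policy A: A=892, Policy B: A=592, Policy C: A=708. Lowest is 592 (Policy B).

592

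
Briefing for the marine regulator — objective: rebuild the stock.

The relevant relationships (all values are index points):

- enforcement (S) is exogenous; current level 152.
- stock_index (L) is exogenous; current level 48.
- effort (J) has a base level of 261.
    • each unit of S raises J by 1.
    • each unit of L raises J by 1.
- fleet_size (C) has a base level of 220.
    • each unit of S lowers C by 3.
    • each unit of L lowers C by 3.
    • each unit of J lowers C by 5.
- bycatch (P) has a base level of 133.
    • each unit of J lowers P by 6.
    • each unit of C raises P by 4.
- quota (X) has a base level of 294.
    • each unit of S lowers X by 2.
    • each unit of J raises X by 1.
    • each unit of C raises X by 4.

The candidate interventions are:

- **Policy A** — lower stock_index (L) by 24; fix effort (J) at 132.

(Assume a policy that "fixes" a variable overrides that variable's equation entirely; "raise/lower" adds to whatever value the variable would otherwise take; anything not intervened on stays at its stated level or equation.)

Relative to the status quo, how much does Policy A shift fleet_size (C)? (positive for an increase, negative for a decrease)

Baseline:
  S = 152
  L = 48
  J = 261 + 152 + 48 = 461
  C = 220 − 3·152 − 3·48 − 5·461 = -2685
Policy A (L − 24, J := 132):
  S = 152
  L = 48 − 24 = 24
  J = 132
  C = 220 − 3·152 − 3·24 − 5·132 = -968
Change in C: -968 − (-2685) = 1717

1717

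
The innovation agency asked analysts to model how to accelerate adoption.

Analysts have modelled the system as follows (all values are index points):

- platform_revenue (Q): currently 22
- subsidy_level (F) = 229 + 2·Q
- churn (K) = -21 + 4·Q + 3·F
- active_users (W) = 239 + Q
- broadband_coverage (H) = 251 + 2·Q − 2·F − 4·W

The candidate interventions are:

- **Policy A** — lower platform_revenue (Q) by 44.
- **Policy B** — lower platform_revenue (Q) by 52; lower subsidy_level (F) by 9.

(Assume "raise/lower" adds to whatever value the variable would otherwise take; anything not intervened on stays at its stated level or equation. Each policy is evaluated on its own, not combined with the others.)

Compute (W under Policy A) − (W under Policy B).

Policy A (Q − 44):
  Q = 22 − 44 = -22
  W = 239 + (-22) = 217
Policy B (Q − 52, F − 9):
  Q = 22 − 52 = -30
  W = 239 + (-30) = 209
W: 217 − 209 = 8

8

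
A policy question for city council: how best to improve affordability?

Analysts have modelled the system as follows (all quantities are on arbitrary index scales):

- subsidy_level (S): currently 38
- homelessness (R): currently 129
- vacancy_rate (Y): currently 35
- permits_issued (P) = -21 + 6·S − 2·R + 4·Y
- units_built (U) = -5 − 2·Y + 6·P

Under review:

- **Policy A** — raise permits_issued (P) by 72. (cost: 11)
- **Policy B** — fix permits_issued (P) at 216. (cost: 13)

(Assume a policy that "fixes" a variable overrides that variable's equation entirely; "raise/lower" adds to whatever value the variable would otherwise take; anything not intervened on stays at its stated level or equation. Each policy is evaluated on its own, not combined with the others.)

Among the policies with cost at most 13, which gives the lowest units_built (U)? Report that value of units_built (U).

Policy A (P + 72):
  S = 38
  R = 129
  Y = 35
  P = -21 + 6·38 − 2·129 + 4·35 (+72 from intervention) = 161
  U = -5 − 2·35 + 6·161 = 891
Policy B (P := 216):
  S = 38
  R = 129
  Y = 35
  P = 216
  U = -5 − 2·35 + 6·216 = 1221
Comparing — Policy A: U=891, Policy B: U=1221. Lowest is 891 (Policy A).

891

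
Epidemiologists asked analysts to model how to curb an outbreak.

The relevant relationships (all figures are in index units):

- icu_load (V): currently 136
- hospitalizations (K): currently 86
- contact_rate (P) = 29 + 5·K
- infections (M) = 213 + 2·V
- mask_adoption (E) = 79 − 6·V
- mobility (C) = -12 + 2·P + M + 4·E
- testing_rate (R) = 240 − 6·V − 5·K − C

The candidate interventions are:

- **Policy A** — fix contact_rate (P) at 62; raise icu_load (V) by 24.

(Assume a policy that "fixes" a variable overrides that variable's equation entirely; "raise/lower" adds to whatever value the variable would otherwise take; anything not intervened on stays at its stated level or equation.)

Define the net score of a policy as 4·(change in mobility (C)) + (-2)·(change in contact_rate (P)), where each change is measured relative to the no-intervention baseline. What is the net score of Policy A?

Baseline:
  V = 136
  K = 86
  P = 29 + 5·86 = 459
  M = 213 + 2·136 = 485
  E = 79 − 6·136 = -737
  C = -12 + 2·459 + 485 + 4·(-737) = -1557
Policy A (P := 62, V + 24):
  V = 136 + 24 = 160
  K = 86
  P = 62
  M = 213 + 2·160 = 533
  E = 79 − 6·160 = -881
  C = -12 + 2·62 + 533 + 4·(-881) = -2879
ΔC = -2879 − (-1557) = -1322; ΔP = 62 − 459 = -397
Score = 4·(-1322) + (-2)·(-397) = -4494

-4494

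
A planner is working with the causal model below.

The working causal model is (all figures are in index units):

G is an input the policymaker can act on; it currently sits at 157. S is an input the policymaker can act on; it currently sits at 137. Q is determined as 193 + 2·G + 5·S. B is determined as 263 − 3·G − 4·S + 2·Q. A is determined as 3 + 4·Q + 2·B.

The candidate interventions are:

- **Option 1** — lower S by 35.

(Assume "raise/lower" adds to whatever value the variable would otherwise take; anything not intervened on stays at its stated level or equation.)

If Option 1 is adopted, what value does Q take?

Option 1 (S − 35):
  G = 157
  S = 137 − 35 = 102
  Q = 193 + 2·157 + 5·102 = 1017

1017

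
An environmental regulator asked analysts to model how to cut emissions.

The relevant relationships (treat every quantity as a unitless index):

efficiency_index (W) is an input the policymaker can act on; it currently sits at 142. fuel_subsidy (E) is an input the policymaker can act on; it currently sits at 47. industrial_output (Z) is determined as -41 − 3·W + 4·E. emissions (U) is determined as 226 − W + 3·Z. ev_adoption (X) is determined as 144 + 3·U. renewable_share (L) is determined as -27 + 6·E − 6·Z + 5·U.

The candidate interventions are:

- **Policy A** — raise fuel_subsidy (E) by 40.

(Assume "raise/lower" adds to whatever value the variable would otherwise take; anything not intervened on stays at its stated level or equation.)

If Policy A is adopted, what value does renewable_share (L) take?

Policy A (E + 40):
  W = 142
  E = 47 + 40 = 87
  Z = -41 − 3·142 + 4·87 = -119
  U = 226 − 142 + 3·(-119) = -273
  L = -27 + 6·87 − 6·(-119) + 5·(-273) = -156

-156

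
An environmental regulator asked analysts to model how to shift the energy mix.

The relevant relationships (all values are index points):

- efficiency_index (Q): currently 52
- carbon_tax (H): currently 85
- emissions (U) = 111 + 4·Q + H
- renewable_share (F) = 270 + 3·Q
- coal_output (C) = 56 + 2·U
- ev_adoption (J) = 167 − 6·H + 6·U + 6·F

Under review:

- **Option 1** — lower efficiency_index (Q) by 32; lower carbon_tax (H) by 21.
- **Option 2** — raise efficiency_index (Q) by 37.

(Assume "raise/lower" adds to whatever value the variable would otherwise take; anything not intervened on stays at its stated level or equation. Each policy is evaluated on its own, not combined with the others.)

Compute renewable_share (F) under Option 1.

Option 1 (Q − 32, H − 21):
  Q = 52 − 32 = 20
  F = 270 + 3·20 = 330

330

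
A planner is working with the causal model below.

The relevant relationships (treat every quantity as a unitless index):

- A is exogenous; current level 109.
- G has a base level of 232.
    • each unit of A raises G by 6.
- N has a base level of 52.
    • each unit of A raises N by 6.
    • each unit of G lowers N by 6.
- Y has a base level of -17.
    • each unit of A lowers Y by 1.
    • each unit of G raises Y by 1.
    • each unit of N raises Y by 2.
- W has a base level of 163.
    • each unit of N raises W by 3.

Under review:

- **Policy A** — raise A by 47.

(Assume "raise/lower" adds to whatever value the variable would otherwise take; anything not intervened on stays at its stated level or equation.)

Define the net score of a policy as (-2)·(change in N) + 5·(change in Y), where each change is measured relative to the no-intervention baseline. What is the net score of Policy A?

-10105

Baseline:
  A = 109
  G = 232 + 6·109 = 886
  N = 52 + 6·109 − 6·886 = -4610
  Y = -17 − 109 + 886 + 2·(-4610) = -8460
Policy A (A + 47):
  A = 109 + 47 = 156
  G = 232 + 6·156 = 1168
  N = 52 + 6·156 − 6·1168 = -6020
  Y = -17 − 156 + 1168 + 2·(-6020) = -11045
ΔN = -6020 − (-4610) = -1410; ΔY = -11045 − (-8460) = -2585
Score = (-2)·(-1410) + 5·(-2585) = -10105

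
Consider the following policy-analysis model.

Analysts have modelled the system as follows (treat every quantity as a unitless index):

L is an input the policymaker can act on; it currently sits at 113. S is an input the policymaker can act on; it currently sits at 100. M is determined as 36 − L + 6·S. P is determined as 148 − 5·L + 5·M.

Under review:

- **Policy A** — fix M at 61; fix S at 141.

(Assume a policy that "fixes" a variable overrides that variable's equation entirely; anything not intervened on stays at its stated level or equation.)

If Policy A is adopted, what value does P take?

Policy A (M := 61, S := 141):
  L = 113
  S = 141
  M = 61
  P = 148 − 5·113 + 5·61 = -112

-112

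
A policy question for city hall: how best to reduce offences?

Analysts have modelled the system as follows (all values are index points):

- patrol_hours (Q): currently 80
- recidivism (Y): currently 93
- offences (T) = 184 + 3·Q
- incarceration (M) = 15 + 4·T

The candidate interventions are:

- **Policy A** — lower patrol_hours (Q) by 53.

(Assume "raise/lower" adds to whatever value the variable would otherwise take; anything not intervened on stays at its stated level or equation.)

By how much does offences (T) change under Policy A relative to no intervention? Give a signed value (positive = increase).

-159

Baseline:
  Q = 80
  T = 184 + 3·80 = 424
Policy A (Q − 53):
  Q = 80 − 53 = 27
  T = 184 + 3·27 = 265
Change in T: 265 − 424 = -159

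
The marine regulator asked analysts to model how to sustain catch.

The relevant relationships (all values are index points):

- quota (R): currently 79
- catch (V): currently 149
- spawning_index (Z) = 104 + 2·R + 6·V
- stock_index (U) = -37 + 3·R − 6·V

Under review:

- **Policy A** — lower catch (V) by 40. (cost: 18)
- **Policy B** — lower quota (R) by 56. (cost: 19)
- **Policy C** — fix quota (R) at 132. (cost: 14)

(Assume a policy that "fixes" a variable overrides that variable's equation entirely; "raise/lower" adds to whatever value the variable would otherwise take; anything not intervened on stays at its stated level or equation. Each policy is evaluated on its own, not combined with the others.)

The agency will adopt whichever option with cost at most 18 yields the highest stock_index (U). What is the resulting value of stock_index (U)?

-454

Policy A (V − 40):
  R = 79
  V = 149 − 40 = 109
  U = -37 + 3·79 − 6·109 = -454
Policy C (R := 132):
  R = 132
  V = 149
  U = -37 + 3·132 − 6·149 = -535
Comparing — Policy A: U=-454, Policy C: U=-535. Highest is -454 (Policy A).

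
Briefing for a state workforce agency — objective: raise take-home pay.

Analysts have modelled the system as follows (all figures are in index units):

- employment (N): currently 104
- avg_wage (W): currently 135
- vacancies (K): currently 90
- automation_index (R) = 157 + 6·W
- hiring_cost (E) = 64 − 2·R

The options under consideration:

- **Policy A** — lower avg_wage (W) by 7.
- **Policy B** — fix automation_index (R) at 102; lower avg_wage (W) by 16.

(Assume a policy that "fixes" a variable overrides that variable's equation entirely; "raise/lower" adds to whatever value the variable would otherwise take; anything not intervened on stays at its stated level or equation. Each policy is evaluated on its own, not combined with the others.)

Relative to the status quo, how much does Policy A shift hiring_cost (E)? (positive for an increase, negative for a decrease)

Baseline:
  W = 135
  R = 157 + 6·135 = 967
  E = 64 − 2·967 = -1870
Policy A (W − 7):
  W = 135 − 7 = 128
  R = 157 + 6·128 = 925
  E = 64 − 2·925 = -1786
Change in E: -1786 − (-1870) = 84

84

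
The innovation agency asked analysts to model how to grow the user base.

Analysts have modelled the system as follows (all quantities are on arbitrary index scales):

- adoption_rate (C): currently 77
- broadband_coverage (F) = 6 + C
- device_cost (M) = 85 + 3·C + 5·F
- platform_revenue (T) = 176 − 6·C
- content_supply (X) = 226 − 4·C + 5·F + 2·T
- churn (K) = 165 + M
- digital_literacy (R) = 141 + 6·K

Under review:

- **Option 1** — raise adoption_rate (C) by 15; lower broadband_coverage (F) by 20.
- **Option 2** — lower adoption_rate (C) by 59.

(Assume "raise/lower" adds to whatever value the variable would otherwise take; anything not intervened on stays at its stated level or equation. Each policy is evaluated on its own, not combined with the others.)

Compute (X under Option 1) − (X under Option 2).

-914

Option 1 (C + 15, F − 20):
  C = 77 + 15 = 92
  F = 6 + 92 (−20 from intervention) = 78
  T = 176 − 6·92 = -376
  X = 226 − 4·92 + 5·78 + 2·(-376) = -504
Option 2 (C − 59):
  C = 77 − 59 = 18
  F = 6 + 18 = 24
  T = 176 − 6·18 = 68
  X = 226 − 4·18 + 5·24 + 2·68 = 410
X: -504 − 410 = -914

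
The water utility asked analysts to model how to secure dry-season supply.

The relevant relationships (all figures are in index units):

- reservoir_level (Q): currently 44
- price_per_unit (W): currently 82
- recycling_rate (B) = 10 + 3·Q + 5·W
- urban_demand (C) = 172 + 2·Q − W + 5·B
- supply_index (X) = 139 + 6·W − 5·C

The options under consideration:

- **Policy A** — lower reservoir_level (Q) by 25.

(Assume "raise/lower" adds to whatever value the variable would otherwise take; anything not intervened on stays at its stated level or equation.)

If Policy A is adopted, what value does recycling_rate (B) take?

Policy A (Q − 25):
  Q = 44 − 25 = 19
  W = 82
  B = 10 + 3·19 + 5·82 = 477

477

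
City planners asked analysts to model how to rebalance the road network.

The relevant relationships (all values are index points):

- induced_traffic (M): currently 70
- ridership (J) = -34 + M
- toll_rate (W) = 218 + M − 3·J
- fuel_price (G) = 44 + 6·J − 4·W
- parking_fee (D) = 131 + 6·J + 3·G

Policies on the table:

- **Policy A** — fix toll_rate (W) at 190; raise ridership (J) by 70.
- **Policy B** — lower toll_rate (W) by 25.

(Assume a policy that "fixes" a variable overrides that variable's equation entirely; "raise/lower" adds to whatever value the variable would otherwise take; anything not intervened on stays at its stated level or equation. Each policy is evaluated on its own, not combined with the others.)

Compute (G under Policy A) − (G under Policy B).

Policy A (W := 190, J + 70):
  M = 70
  J = -34 + 70 (+70 from intervention) = 106
  W = 190
  G = 44 + 6·106 − 4·190 = -80
Policy B (W − 25):
  M = 70
  J = -34 + 70 = 36
  W = 218 + 70 − 3·36 (−25 from intervention) = 155
  G = 44 + 6·36 − 4·155 = -360
G: -80 − (-360) = 280

280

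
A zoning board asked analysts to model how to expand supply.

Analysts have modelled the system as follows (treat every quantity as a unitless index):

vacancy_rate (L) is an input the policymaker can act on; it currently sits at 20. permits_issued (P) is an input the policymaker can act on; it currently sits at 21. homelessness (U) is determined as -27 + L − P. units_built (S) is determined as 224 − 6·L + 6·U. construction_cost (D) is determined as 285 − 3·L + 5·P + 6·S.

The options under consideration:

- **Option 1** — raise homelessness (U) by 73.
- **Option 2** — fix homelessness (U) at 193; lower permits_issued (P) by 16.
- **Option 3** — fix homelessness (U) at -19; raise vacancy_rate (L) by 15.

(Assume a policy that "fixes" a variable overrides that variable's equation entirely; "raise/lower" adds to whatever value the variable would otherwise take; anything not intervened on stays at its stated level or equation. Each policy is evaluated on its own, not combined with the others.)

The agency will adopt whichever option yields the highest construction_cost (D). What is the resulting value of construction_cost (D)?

Option 1 (U + 73):
  L = 20
  P = 21
  U = -27 + 20 − 21 (+73 from intervention) = 45
  S = 224 − 6·20 + 6·45 = 374
  D = 285 − 3·20 + 5·21 + 6·374 = 2574
Option 2 (U := 193, P − 16):
  L = 20
  P = 21 − 16 = 5
  U = 193
  S = 224 − 6·20 + 6·193 = 1262
  D = 285 − 3·20 + 5·5 + 6·1262 = 7822
Option 3 (U := -19, L + 15):
  L = 20 + 15 = 35
  P = 21
  U = -19
  S = 224 − 6·35 + 6·(-19) = -100
  D = 285 − 3·35 + 5·21 + 6·(-100) = -315
Comparing — Option 1: D=2574, Option 2: D=7822, Option 3: D=-315. Highest is 7822 (Option 2).

7822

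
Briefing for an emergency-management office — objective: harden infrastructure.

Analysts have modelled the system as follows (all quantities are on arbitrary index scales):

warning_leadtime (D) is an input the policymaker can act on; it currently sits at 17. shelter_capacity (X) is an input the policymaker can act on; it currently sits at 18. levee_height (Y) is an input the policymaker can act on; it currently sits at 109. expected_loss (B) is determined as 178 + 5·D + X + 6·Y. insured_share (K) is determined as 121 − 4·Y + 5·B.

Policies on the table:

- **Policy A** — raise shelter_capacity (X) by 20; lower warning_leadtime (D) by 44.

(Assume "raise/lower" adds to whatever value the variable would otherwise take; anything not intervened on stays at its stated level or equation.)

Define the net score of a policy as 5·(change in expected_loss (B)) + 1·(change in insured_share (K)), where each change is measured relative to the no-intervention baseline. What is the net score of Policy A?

Baseline:
  D = 17
  X = 18
  Y = 109
  B = 178 + 5·17 + 18 + 6·109 = 935
  K = 121 − 4·109 + 5·935 = 4360
Policy A (X + 20, D − 44):
  D = 17 − 44 = -27
  X = 18 + 20 = 38
  Y = 109
  B = 178 + 5·(-27) + 38 + 6·109 = 735
  K = 121 − 4·109 + 5·735 = 3360
ΔB = 735 − 935 = -200; ΔK = 3360 − 4360 = -1000
Score = 5·(-200) + 1·(-1000) = -2000

-2000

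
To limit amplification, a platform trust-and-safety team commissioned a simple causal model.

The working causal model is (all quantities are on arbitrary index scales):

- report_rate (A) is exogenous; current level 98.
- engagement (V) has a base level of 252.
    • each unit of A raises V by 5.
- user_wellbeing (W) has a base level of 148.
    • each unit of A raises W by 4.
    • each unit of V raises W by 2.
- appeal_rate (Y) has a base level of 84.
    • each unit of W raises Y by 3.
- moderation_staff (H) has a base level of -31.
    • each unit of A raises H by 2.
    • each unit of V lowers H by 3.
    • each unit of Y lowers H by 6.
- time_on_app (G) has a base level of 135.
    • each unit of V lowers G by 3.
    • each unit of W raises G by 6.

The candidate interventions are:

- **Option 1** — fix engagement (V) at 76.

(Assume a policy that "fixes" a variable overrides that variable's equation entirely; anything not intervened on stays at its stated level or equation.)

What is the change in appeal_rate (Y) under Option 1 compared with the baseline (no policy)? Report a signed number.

-3996

Baseline:
  A = 98
  V = 252 + 5·98 = 742
  W = 148 + 4·98 + 2·742 = 2024
  Y = 84 + 3·2024 = 6156
Option 1 (V := 76):
  A = 98
  V = 76
  W = 148 + 4·98 + 2·76 = 692
  Y = 84 + 3·692 = 2160
Change in Y: 2160 − 6156 = -3996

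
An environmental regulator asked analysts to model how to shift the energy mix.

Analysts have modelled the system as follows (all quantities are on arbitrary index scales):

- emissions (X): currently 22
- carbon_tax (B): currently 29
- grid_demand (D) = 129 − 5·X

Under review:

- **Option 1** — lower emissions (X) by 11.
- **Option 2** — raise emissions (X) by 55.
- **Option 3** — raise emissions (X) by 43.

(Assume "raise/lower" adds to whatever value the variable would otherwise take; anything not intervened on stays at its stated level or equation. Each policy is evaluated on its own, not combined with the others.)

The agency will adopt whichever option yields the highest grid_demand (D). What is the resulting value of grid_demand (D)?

74

Option 1 (X − 11):
  X = 22 − 11 = 11
  D = 129 − 5·11 = 74
Option 2 (X + 55):
  X = 22 + 55 = 77
  D = 129 − 5·77 = -256
Option 3 (X + 43):
  X = 22 + 43 = 65
  D = 129 − 5·65 = -196
Comparing — Option 1: D=74, Option 2: D=-256, Option 3: D=-196. Highest is 74 (Option 1).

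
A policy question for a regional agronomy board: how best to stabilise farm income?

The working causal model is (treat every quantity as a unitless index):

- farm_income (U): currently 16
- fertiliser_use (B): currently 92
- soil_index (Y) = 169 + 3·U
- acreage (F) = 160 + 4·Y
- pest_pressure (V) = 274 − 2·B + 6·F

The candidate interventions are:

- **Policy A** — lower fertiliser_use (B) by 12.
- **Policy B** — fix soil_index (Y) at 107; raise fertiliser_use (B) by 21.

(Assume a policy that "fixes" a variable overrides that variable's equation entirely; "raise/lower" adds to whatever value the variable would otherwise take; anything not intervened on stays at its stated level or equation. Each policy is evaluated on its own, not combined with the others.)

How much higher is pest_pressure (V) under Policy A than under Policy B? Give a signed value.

Policy A (B − 12):
  U = 16
  B = 92 − 12 = 80
  Y = 169 + 3·16 = 217
  F = 160 + 4·217 = 1028
  V = 274 − 2·80 + 6·1028 = 6282
Policy B (Y := 107, B + 21):
  U = 16
  B = 92 + 21 = 113
  Y = 107
  F = 160 + 4·107 = 588
  V = 274 − 2·113 + 6·588 = 3576
V: 6282 − 3576 = 2706

2706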